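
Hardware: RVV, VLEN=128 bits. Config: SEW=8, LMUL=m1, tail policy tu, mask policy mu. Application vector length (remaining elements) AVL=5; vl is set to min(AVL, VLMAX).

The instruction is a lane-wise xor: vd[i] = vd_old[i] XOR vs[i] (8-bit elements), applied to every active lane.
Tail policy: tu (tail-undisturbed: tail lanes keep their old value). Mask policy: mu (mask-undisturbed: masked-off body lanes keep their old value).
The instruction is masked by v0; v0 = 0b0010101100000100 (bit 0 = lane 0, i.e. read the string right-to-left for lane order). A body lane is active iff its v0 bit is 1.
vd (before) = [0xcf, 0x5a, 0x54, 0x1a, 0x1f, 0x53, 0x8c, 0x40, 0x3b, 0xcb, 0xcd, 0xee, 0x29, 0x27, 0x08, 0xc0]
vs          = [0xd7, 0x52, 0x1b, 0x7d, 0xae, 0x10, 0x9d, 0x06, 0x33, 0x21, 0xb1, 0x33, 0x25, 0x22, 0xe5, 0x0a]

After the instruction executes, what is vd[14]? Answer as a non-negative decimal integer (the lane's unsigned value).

lanes per group: 128·1/8 = 16
vl ← min(5, 16) = 5
vd[0] mask-off/keep -> 0xcf
vd[1] mask-off/keep -> 0x5a
vd[2] xor(0x54,0x1b) -> 0x4f
vd[3] mask-off/keep -> 0x1a
vd[4] mask-off/keep -> 0x1f
vd[5] tail/keep -> 0x53
vd[6] tail/keep -> 0x8c
vd[7] tail/keep -> 0x40
vd[8] tail/keep -> 0x3b
vd[9] tail/keep -> 0xcb
vd[10] tail/keep -> 0xcd
vd[11] tail/keep -> 0xee
vd[12] tail/keep -> 0x29
vd[13] tail/keep -> 0x27
vd[14] tail/keep -> 0x08
vd[15] tail/keep -> 0xc0

vd[14] = 8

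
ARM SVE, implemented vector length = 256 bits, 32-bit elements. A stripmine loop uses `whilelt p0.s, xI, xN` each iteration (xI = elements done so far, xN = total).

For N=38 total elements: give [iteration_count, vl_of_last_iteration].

[iterations, last_vl] = [5, 6]

lane count: 256 div 32 = 8
38 elements at 8/iter → 5 passes, remainder 6 on the last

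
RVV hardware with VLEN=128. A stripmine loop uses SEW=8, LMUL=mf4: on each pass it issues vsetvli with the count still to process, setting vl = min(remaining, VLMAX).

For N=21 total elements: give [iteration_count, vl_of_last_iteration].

VLMAX = (128 × 1/4) / 8 = 4 lanes
N=21: ⌈21/4⌉ = 6 iters; last vl = 21 − 5×4 = 1

[iterations, last_vl] = [6, 1]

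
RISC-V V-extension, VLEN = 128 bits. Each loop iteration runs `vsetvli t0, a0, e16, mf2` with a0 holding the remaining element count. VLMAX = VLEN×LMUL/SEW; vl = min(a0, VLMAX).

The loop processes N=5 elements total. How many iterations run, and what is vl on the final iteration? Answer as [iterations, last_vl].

[iterations, last_vl] = [2, 1]

lanes per group: 128·1/2/16 = 4
iterations = ceil(5/4) = 2; final-pass vl = 1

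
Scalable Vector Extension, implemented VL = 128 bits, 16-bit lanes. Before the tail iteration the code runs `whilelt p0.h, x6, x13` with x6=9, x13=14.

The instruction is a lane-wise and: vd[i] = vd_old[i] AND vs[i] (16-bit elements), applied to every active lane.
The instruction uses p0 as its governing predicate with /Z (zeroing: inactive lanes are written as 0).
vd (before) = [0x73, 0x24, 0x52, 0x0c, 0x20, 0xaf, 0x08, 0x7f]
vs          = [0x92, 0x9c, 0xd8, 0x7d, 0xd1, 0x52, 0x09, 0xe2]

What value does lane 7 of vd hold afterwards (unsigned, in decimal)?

vd[7] = 0

128-bit reg / 16-bit elem → 8 lanes
whilelt: lane j active iff 9+j < 14 → j < 5 → 5 active
vd[0] and(0x73,0x92) -> 0x12
vd[1] and(0x24,0x9c) -> 0x04
vd[2] and(0x52,0xd8) -> 0x50
vd[3] and(0x0c,0x7d) -> 0x0c
vd[4] and(0x20,0xd1) -> 0x00
vd[5] tail/zero -> 0x00
vd[6] tail/zero -> 0x00
vd[7] tail/zero -> 0x00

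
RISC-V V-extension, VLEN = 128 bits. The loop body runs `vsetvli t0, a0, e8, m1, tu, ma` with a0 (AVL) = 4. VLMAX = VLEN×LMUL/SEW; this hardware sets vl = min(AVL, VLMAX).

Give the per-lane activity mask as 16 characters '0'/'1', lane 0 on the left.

predicate = 1111000000000000

lanes per group: 128·1/8 = 16
vl = min(AVL, VLMAX) = min(4, 16) = 4
bits (lane 0 leftmost): 1111000000000000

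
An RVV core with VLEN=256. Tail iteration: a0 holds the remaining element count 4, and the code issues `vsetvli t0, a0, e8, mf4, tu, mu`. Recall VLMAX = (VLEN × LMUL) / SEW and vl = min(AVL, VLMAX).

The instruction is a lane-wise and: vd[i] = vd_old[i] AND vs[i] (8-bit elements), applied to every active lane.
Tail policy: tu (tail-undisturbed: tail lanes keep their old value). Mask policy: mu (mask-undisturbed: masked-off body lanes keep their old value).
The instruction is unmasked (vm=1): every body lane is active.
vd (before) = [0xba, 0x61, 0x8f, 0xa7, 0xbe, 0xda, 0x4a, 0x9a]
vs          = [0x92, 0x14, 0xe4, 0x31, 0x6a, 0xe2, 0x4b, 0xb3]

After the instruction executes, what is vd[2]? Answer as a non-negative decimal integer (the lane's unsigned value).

vd[2] = 132

VLMAX = VLEN×LMUL/SEW = 256×1/4/8 = 8
vl ← min(4, 8) = 4
[0] and(0xba,0x92) = 0x92
[1] and(0x61,0x14) = 0x00
[2] and(0x8f,0xe4) = 0x84
[3] and(0xa7,0x31) = 0x21
[4] tail/keep = 0xbe
[5] tail/keep = 0xda
[6] tail/keep = 0x4a
[7] tail/keep = 0x9a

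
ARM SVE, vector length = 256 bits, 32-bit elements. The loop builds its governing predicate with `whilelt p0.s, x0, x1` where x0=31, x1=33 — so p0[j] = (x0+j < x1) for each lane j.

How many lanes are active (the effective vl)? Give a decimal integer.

vl = 2

register lanes = 256/32 = 8
active while 31+j < 33, i.e. j ∈ [0,2) capped at 8 ⇒ 2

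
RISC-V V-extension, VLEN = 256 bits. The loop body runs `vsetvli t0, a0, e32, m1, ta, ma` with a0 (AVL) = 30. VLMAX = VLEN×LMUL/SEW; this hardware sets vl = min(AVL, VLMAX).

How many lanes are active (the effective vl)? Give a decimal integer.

vl = 8

VLMAX = (256 × 1) / 32 = 8 lanes
vl ← min(30, 8) = 8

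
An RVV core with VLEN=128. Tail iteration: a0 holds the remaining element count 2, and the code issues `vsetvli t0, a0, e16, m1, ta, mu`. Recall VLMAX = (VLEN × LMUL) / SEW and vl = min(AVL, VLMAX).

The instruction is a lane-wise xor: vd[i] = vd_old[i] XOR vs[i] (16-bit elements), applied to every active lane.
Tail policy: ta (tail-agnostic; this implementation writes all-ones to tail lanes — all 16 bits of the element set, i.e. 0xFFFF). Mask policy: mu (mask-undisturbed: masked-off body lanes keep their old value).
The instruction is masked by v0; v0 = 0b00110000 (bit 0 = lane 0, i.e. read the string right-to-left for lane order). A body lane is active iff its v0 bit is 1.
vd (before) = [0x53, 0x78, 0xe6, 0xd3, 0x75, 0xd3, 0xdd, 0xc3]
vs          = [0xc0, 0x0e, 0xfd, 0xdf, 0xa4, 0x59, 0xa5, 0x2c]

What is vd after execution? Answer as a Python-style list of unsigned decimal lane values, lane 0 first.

VLMAX = VLEN×LMUL/SEW = 128×1/16 = 8
vl ← min(2, 8) = 2
lane  0: mask-off/keep ⇒ 0x53
lane  1: mask-off/keep ⇒ 0x78
lane  2: tail/ones ⇒ 0xffff
lane  3: tail/ones ⇒ 0xffff
lane  4: tail/ones ⇒ 0xffff
lane  5: tail/ones ⇒ 0xffff
lane  6: tail/ones ⇒ 0xffff
lane  7: tail/ones ⇒ 0xffff

vd = [83, 120, 65535, 65535, 65535, 65535, 65535, 65535]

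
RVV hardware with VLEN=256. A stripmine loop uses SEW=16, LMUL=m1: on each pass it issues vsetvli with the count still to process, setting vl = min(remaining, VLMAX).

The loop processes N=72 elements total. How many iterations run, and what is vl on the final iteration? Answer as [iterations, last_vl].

[iterations, last_vl] = [5, 8]

lanes per group: 256·1/16 = 16
N=72: ⌈72/16⌉ = 5 iters; last vl = 72 − 4×16 = 8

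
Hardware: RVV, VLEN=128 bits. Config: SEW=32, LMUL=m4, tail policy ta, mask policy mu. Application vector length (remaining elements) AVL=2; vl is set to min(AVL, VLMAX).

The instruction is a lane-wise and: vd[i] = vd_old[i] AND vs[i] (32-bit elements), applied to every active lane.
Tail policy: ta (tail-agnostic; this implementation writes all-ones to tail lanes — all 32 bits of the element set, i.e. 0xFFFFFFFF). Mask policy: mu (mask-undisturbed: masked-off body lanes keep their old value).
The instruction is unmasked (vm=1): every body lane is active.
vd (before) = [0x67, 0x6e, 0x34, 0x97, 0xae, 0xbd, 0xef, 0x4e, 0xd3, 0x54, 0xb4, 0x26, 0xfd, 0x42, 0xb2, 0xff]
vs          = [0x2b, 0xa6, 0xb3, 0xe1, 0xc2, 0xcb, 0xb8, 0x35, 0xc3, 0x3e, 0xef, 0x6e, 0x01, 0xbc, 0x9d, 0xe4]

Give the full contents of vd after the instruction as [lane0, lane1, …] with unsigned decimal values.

vd = [35, 38, 4294967295, 4294967295, 4294967295, 4294967295, 4294967295, 4294967295, 4294967295, 4294967295, 4294967295, 4294967295, 4294967295, 4294967295, 4294967295, 4294967295]

lanes per group: 128·4/32 = 16
vl ← min(2, 16) = 2
  i=0: and(0x67,0x2b) → 35
  i=1: and(0x6e,0xa6) → 38
  i=2: tail/ones → 4294967295
  i=3: tail/ones → 4294967295
  i=4: tail/ones → 4294967295
  i=5: tail/ones → 4294967295
  i=6: tail/ones → 4294967295
  i=7: tail/ones → 4294967295
  i=8: tail/ones → 4294967295
  i=9: tail/ones → 4294967295
  i=10: tail/ones → 4294967295
  i=11: tail/ones → 4294967295
  i=12: tail/ones → 4294967295
  i=13: tail/ones → 4294967295
  i=14: tail/ones → 4294967295
  i=15: tail/ones → 4294967295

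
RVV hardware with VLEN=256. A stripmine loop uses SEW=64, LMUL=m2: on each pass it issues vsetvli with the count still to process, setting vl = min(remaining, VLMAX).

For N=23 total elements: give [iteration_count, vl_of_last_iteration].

VLMAX = VLEN×LMUL/SEW = 256×2/64 = 8
iterations = ceil(23/8) = 3; final-pass vl = 7

[iterations, last_vl] = [3, 7]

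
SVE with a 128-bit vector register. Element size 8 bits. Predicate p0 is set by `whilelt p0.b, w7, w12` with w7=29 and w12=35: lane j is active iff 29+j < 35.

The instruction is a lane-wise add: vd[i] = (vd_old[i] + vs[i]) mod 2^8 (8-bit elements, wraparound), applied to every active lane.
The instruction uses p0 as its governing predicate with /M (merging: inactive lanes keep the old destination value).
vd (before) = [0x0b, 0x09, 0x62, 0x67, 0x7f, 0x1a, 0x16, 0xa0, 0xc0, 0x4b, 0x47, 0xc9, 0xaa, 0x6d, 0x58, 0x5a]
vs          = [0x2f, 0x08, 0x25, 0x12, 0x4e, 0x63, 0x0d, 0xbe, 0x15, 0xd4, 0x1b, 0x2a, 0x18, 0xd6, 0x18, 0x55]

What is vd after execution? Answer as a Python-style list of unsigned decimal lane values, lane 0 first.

vd = [58, 17, 135, 121, 205, 125, 22, 160, 192, 75, 71, 201, 170, 109, 88, 90]

register lanes = 128/8 = 16
p0[j] = (29+j < 35); true for j=0..5 → 6 lanes set
vd[0] add(0x0b,0x2f) -> 0x3a
vd[1] add(0x09,0x08) -> 0x11
vd[2] add(0x62,0x25) -> 0x87
vd[3] add(0x67,0x12) -> 0x79
vd[4] add(0x7f,0x4e) -> 0xcd
vd[5] add(0x1a,0x63) -> 0x7d
vd[6] tail/keep -> 0x16
vd[7] tail/keep -> 0xa0
vd[8] tail/keep -> 0xc0
vd[9] tail/keep -> 0x4b
vd[10] tail/keep -> 0x47
vd[11] tail/keep -> 0xc9
vd[12] tail/keep -> 0xaa
vd[13] tail/keep -> 0x6d
vd[14] tail/keep -> 0x58
vd[15] tail/keep -> 0x5a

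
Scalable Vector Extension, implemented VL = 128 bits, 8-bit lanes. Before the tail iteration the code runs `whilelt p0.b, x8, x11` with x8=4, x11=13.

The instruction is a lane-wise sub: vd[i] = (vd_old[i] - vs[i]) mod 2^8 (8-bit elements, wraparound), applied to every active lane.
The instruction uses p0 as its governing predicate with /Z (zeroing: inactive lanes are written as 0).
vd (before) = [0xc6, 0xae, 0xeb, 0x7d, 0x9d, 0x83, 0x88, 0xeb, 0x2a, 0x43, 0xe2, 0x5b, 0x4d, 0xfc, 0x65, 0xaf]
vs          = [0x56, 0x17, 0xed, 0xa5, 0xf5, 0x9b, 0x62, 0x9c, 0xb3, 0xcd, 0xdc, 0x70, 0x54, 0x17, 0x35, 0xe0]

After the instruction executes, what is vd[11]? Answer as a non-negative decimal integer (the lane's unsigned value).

register lanes = 128/8 = 16
active while 4+j < 13, i.e. j ∈ [0,9) capped at 16 ⇒ 9
vd[0] sub(0xc6,0x56) -> 0x70
vd[1] sub(0xae,0x17) -> 0x97
vd[2] sub(0xeb,0xed) -> 0xfe
vd[3] sub(0x7d,0xa5) -> 0xd8
vd[4] sub(0x9d,0xf5) -> 0xa8
vd[5] sub(0x83,0x9b) -> 0xe8
vd[6] sub(0x88,0x62) -> 0x26
vd[7] sub(0xeb,0x9c) -> 0x4f
vd[8] sub(0x2a,0xb3) -> 0x77
vd[9] tail/zero -> 0x00
vd[10] tail/zero -> 0x00
vd[11] tail/zero -> 0x00
vd[12] tail/zero -> 0x00
vd[13] tail/zero -> 0x00
vd[14] tail/zero -> 0x00
vd[15] tail/zero -> 0x00

vd[11] = 0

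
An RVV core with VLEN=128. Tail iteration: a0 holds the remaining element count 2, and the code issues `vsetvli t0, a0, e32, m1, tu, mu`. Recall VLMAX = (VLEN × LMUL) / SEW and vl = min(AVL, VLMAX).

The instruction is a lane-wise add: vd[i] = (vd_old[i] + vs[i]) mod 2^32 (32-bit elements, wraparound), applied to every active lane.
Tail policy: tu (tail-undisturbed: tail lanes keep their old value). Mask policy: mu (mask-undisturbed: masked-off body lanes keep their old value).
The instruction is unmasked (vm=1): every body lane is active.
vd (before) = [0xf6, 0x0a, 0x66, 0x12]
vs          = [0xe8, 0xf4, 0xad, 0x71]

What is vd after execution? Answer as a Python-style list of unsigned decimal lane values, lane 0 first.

vd = [478, 254, 102, 18]

lanes per group: 128·1/32 = 4
vl ← min(2, 4) = 2
[0] add(0xf6,0xe8) = 0x1de
[1] add(0x0a,0xf4) = 0xfe
[2] tail/keep = 0x66
[3] tail/keep = 0x12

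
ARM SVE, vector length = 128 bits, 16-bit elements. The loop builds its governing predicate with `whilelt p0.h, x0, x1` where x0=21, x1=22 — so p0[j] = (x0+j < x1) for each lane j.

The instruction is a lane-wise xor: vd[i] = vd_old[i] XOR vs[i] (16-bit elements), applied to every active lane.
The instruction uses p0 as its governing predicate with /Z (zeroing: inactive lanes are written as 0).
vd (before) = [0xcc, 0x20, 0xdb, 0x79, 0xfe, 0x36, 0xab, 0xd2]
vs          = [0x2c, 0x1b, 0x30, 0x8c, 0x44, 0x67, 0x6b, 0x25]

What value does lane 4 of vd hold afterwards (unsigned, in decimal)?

128-bit reg / 16-bit elem → 8 lanes
whilelt: lane j active iff 21+j < 22 → j < 1 → 1 active
[0] xor(0xcc,0x2c) = 0xe0
[1] tail/zero = 0x00
[2] tail/zero = 0x00
[3] tail/zero = 0x00
[4] tail/zero = 0x00
[5] tail/zero = 0x00
[6] tail/zero = 0x00
[7] tail/zero = 0x00

vd[4] = 0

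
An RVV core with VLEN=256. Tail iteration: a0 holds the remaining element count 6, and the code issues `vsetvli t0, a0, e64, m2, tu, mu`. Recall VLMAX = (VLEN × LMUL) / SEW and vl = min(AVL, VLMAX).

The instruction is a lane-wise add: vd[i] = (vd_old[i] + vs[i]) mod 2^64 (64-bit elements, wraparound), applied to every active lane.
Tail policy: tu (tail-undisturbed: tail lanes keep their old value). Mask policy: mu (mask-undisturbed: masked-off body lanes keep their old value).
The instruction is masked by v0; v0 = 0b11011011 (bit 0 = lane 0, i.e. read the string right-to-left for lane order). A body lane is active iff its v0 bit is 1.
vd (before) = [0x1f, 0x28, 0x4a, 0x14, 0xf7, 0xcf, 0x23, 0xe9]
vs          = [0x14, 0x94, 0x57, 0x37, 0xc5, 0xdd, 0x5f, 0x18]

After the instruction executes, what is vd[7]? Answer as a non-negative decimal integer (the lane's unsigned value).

vd[7] = 233

lanes per group: 256·2/64 = 8
vl = min(AVL, VLMAX) = min(6, 8) = 6
vd[0] add(0x1f,0x14) -> 0x33
vd[1] add(0x28,0x94) -> 0xbc
vd[2] mask-off/keep -> 0x4a
vd[3] add(0x14,0x37) -> 0x4b
vd[4] add(0xf7,0xc5) -> 0x1bc
vd[5] mask-off/keep -> 0xcf
vd[6] tail/keep -> 0x23
vd[7] tail/keep -> 0xe9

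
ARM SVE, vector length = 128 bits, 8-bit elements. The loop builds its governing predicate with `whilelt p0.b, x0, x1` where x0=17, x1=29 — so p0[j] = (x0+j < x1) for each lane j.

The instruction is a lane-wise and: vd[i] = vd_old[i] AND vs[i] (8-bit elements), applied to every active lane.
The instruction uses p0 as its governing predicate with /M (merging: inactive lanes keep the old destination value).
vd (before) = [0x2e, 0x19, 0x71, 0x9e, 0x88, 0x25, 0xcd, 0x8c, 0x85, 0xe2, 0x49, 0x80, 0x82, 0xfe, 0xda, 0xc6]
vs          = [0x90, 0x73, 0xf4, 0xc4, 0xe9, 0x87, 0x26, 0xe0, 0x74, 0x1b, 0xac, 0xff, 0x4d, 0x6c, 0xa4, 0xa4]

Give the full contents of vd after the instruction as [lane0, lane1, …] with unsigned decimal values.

vd = [0, 17, 112, 132, 136, 5, 4, 128, 4, 2, 8, 128, 130, 254, 218, 198]

128-bit reg / 8-bit elem → 16 lanes
p0[j] = (17+j < 29); true for j=0..11 → 12 lanes set
[0] and(0x2e,0x90) = 0x00
[1] and(0x19,0x73) = 0x11
[2] and(0x71,0xf4) = 0x70
[3] and(0x9e,0xc4) = 0x84
[4] and(0x88,0xe9) = 0x88
[5] and(0x25,0x87) = 0x05
[6] and(0xcd,0x26) = 0x04
[7] and(0x8c,0xe0) = 0x80
[8] and(0x85,0x74) = 0x04
[9] and(0xe2,0x1b) = 0x02
[10] and(0x49,0xac) = 0x08
[11] and(0x80,0xff) = 0x80
[12] tail/keep = 0x82
[13] tail/keep = 0xfe
[14] tail/keep = 0xda
[15] tail/keep = 0xc6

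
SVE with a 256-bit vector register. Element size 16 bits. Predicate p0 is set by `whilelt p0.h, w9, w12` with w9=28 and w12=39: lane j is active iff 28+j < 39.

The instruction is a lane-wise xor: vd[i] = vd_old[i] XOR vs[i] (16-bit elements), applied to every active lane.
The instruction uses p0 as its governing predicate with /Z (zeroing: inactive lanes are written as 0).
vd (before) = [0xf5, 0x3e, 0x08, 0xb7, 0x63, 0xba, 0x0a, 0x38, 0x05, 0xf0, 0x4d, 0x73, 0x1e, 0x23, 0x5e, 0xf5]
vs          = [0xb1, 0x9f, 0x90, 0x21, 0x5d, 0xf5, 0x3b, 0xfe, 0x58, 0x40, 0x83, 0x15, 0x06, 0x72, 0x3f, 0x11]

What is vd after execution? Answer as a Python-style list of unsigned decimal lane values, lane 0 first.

vd = [68, 161, 152, 150, 62, 79, 49, 198, 93, 176, 206, 0, 0, 0, 0, 0]

lane count: 256 div 16 = 16
p0[j] = (28+j < 39); true for j=0..10 → 11 lanes set
[0] xor(0xf5,0xb1) = 0x44
[1] xor(0x3e,0x9f) = 0xa1
[2] xor(0x08,0x90) = 0x98
[3] xor(0xb7,0x21) = 0x96
[4] xor(0x63,0x5d) = 0x3e
[5] xor(0xba,0xf5) = 0x4f
[6] xor(0x0a,0x3b) = 0x31
[7] xor(0x38,0xfe) = 0xc6
[8] xor(0x05,0x58) = 0x5d
[9] xor(0xf0,0x40) = 0xb0
[10] xor(0x4d,0x83) = 0xce
[11] tail/zero = 0x00
[12] tail/zero = 0x00
[13] tail/zero = 0x00
[14] tail/zero = 0x00
[15] tail/zero = 0x00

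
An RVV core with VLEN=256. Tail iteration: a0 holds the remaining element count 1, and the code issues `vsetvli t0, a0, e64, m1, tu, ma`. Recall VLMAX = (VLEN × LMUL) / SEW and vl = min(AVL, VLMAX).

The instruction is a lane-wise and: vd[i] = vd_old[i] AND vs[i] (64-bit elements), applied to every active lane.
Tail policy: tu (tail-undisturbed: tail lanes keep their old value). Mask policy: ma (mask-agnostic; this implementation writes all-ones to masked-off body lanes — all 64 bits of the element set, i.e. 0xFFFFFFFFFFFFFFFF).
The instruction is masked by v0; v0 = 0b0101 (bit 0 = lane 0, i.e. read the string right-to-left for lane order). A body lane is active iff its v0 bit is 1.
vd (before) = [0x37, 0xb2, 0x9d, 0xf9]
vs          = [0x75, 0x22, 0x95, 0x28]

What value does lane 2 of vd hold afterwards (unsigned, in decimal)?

vd[2] = 157

VLMAX = VLEN×LMUL/SEW = 256×1/64 = 4
AVL=1 ≤ VLMAX=4, so vl = 1
[0] and(0x37,0x75) = 0x35
[1] tail/keep = 0xb2
[2] tail/keep = 0x9d
[3] tail/keep = 0xf9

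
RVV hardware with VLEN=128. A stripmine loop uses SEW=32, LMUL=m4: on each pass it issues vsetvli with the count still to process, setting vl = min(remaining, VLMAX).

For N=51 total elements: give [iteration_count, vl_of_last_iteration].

lanes per group: 128·4/32 = 16
N=51: ⌈51/16⌉ = 4 iters; last vl = 51 − 3×16 = 3

[iterations, last_vl] = [4, 3]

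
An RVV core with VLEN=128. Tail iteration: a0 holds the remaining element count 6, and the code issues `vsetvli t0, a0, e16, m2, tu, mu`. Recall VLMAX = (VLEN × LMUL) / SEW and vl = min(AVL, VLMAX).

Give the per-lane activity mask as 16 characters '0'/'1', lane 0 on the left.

predicate = 1111110000000000

VLMAX = VLEN×LMUL/SEW = 128×2/16 = 16
AVL=6 ≤ VLMAX=16, so vl = 6
bits (lane 0 leftmost): 1111110000000000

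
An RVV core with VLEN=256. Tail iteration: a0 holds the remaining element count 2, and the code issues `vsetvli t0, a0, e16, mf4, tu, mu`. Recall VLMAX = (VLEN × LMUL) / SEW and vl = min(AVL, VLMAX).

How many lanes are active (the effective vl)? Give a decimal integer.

vl = 2

VLMAX = (256 × 1/4) / 16 = 4 lanes
AVL=2 ≤ VLMAX=4, so vl = 2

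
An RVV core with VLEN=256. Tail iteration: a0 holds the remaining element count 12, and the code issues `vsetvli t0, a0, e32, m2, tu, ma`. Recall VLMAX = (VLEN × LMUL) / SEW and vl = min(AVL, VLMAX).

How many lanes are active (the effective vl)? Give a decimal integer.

lanes per group: 256·2/32 = 16
AVL=12 ≤ VLMAX=16, so vl = 12

vl = 12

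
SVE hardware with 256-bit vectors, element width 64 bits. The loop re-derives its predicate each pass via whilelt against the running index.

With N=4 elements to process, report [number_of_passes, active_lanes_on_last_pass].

256-bit reg / 64-bit elem → 4 lanes
iterations = ceil(4/4) = 1; final-pass vl = 4

[iterations, last_vl] = [1, 4]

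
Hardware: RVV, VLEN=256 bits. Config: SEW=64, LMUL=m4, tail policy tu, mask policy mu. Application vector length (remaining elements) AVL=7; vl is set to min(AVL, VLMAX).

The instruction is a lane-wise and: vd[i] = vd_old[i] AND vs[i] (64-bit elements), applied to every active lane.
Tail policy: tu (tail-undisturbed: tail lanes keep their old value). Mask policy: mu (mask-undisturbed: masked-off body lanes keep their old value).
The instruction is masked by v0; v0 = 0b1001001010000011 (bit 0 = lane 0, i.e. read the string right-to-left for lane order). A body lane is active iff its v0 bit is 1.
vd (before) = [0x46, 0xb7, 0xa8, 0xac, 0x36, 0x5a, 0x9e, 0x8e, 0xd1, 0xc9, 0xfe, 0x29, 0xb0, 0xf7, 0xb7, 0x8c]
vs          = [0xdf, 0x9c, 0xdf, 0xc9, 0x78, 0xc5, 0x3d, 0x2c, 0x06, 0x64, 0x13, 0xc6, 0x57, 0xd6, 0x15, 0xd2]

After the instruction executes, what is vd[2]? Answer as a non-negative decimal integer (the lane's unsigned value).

vd[2] = 168

lanes per group: 256·4/64 = 16
vl ← min(7, 16) = 7
lane  0: and(0x46,0xdf) ⇒ 0x46
lane  1: and(0xb7,0x9c) ⇒ 0x94
lane  2: mask-off/keep ⇒ 0xa8
lane  3: mask-off/keep ⇒ 0xac
lane  4: mask-off/keep ⇒ 0x36
lane  5: mask-off/keep ⇒ 0x5a
lane  6: mask-off/keep ⇒ 0x9e
lane  7: tail/keep ⇒ 0x8e
lane  8: tail/keep ⇒ 0xd1
lane  9: tail/keep ⇒ 0xc9
lane 10: tail/keep ⇒ 0xfe
lane 11: tail/keep ⇒ 0x29
lane 12: tail/keep ⇒ 0xb0
lane 13: tail/keep ⇒ 0xf7
lane 14: tail/keep ⇒ 0xb7
lane 15: tail/keep ⇒ 0x8c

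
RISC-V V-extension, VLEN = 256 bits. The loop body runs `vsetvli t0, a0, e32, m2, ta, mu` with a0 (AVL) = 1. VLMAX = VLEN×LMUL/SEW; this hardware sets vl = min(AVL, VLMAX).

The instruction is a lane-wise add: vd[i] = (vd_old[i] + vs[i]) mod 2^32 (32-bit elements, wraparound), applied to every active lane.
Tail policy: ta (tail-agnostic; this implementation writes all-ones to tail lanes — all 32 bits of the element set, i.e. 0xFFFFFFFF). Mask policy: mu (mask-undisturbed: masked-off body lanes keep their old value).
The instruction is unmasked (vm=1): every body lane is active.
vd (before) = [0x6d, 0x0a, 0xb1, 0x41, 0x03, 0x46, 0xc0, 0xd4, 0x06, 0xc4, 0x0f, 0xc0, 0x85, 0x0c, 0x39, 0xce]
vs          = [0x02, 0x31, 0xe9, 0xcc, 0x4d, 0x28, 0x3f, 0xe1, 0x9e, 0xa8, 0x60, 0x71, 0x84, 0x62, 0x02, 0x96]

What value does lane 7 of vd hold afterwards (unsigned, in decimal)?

VLMAX = (256 × 2) / 32 = 16 lanes
vl ← min(1, 16) = 1
  i=0: add(0x6d,0x02) → 111
  i=1: tail/ones → 4294967295
  i=2: tail/ones → 4294967295
  i=3: tail/ones → 4294967295
  i=4: tail/ones → 4294967295
  i=5: tail/ones → 4294967295
  i=6: tail/ones → 4294967295
  i=7: tail/ones → 4294967295
  i=8: tail/ones → 4294967295
  i=9: tail/ones → 4294967295
  i=10: tail/ones → 4294967295
  i=11: tail/ones → 4294967295
  i=12: tail/ones → 4294967295
  i=13: tail/ones → 4294967295
  i=14: tail/ones → 4294967295
  i=15: tail/ones → 4294967295

vd[7] = 4294967295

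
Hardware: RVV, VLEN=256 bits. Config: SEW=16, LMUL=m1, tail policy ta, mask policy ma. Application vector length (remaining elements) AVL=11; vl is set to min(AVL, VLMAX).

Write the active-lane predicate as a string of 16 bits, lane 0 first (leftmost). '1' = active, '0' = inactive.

VLMAX = VLEN×LMUL/SEW = 256×1/16 = 16
AVL=11 ≤ VLMAX=16, so vl = 11
bits (lane 0 leftmost): 1111111111100000

predicate = 1111111111100000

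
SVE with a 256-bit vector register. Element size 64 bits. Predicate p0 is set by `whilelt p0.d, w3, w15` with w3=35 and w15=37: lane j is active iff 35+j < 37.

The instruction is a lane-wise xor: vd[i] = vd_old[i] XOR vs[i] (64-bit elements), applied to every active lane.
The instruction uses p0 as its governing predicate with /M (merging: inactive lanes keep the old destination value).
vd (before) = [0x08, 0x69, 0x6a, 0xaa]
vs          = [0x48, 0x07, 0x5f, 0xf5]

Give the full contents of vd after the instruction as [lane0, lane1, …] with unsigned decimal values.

256-bit reg / 64-bit elem → 4 lanes
active while 35+j < 37, i.e. j ∈ [0,2) capped at 4 ⇒ 2
lane  0: xor(0x08,0x48) ⇒ 0x40
lane  1: xor(0x69,0x07) ⇒ 0x6e
lane  2: tail/keep ⇒ 0x6a
lane  3: tail/keep ⇒ 0xaa

vd = [64, 110, 106, 170]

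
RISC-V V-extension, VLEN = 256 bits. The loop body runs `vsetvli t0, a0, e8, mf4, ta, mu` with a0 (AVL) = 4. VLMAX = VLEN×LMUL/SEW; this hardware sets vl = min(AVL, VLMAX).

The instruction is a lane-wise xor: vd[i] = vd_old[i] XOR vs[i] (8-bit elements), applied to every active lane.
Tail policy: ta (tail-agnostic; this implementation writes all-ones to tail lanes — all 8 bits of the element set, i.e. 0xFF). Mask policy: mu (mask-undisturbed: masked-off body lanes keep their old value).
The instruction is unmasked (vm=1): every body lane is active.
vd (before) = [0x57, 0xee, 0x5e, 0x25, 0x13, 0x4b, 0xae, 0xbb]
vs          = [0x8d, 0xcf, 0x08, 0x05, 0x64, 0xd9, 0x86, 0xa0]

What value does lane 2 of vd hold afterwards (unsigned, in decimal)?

vd[2] = 86

lanes per group: 256·1/4/8 = 8
vl ← min(4, 8) = 4
[0] xor(0x57,0x8d) = 0xda
[1] xor(0xee,0xcf) = 0x21
[2] xor(0x5e,0x08) = 0x56
[3] xor(0x25,0x05) = 0x20
[4] tail/ones = 0xff
[5] tail/ones = 0xff
[6] tail/ones = 0xff
[7] tail/ones = 0xff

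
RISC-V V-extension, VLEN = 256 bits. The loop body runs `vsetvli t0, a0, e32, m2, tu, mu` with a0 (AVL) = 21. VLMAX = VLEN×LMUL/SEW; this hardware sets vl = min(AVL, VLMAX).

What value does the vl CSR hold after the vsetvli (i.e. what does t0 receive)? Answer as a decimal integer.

vl = 16

VLMAX = (256 × 2) / 32 = 16 lanes
vl = min(AVL, VLMAX) = min(21, 16) = 16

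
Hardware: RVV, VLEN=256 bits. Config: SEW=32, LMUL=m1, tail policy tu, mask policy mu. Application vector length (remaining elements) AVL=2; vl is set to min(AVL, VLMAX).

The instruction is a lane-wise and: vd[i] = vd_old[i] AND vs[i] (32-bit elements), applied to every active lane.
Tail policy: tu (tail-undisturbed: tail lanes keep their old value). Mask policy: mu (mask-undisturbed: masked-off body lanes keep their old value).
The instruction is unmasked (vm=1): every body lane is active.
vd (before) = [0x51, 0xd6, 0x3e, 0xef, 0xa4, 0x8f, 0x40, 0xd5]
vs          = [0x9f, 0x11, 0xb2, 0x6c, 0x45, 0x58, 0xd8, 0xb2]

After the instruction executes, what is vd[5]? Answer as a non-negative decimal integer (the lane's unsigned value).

lanes per group: 256·1/32 = 8
vl ← min(2, 8) = 2
lane  0: and(0x51,0x9f) ⇒ 0x11
lane  1: and(0xd6,0x11) ⇒ 0x10
lane  2: tail/keep ⇒ 0x3e
lane  3: tail/keep ⇒ 0xef
lane  4: tail/keep ⇒ 0xa4
lane  5: tail/keep ⇒ 0x8f
lane  6: tail/keep ⇒ 0x40
lane  7: tail/keep ⇒ 0xd5

vd[5] = 143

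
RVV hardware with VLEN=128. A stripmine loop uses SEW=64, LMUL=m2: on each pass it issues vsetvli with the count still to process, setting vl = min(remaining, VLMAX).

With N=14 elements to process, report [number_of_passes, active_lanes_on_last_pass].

VLMAX = VLEN×LMUL/SEW = 128×2/64 = 4
N=14: ⌈14/4⌉ = 4 iters; last vl = 14 − 3×4 = 2

[iterations, last_vl] = [4, 2]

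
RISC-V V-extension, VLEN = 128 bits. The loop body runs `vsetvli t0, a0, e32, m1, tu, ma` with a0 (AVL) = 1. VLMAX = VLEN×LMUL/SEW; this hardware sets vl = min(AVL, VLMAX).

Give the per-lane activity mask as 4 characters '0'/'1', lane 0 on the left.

predicate = 1000

VLMAX = (128 × 1) / 32 = 4 lanes
AVL=1 ≤ VLMAX=4, so vl = 1
bits (lane 0 leftmost): 1000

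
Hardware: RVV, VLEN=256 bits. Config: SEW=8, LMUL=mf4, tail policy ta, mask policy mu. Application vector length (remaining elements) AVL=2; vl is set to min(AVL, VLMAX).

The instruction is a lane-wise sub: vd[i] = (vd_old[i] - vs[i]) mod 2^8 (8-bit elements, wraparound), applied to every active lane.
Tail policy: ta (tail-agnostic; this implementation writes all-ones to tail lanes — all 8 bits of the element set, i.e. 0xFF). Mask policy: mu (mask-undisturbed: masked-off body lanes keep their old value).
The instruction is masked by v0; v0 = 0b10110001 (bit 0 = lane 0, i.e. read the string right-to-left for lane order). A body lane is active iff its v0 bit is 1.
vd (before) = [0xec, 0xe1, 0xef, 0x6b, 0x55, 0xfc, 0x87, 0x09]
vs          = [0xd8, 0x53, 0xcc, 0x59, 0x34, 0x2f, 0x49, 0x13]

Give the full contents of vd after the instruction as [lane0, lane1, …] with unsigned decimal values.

lanes per group: 256·1/4/8 = 8
AVL=2 ≤ VLMAX=8, so vl = 2
lane  0: sub(0xec,0xd8) ⇒ 0x14
lane  1: mask-off/keep ⇒ 0xe1
lane  2: tail/ones ⇒ 0xff
lane  3: tail/ones ⇒ 0xff
lane  4: tail/ones ⇒ 0xff
lane  5: tail/ones ⇒ 0xff
lane  6: tail/ones ⇒ 0xff
lane  7: tail/ones ⇒ 0xff

vd = [20, 225, 255, 255, 255, 255, 255, 255]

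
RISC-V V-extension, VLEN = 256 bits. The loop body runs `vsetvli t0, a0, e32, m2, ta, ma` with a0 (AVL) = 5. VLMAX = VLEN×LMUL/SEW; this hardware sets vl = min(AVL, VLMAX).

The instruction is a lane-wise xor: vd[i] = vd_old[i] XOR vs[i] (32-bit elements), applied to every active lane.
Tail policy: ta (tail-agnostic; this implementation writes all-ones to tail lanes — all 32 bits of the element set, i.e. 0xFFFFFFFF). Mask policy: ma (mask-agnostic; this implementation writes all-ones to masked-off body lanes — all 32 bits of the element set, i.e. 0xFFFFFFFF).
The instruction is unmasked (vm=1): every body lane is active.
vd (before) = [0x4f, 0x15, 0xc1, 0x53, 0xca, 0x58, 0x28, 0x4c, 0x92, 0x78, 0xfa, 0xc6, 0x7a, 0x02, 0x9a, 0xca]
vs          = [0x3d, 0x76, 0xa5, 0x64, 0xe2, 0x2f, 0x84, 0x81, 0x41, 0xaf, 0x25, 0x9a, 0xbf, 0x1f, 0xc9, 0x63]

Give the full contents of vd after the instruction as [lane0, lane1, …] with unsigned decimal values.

vd = [114, 99, 100, 55, 40, 4294967295, 4294967295, 4294967295, 4294967295, 4294967295, 4294967295, 4294967295, 4294967295, 4294967295, 4294967295, 4294967295]

lanes per group: 256·2/32 = 16
vl ← min(5, 16) = 5
lane  0: xor(0x4f,0x3d) ⇒ 0x72
lane  1: xor(0x15,0x76) ⇒ 0x63
lane  2: xor(0xc1,0xa5) ⇒ 0x64
lane  3: xor(0x53,0x64) ⇒ 0x37
lane  4: xor(0xca,0xe2) ⇒ 0x28
lane  5: tail/ones ⇒ 0xffffffff
lane  6: tail/ones ⇒ 0xffffffff
lane  7: tail/ones ⇒ 0xffffffff
lane  8: tail/ones ⇒ 0xffffffff
lane  9: tail/ones ⇒ 0xffffffff
lane 10: tail/ones ⇒ 0xffffffff
lane 11: tail/ones ⇒ 0xffffffff
lane 12: tail/ones ⇒ 0xffffffff
lane 13: tail/ones ⇒ 0xffffffff
lane 14: tail/ones ⇒ 0xffffffff
lane 15: tail/ones ⇒ 0xffffffff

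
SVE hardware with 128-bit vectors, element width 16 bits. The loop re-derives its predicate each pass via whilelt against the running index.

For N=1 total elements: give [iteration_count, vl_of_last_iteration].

lane count: 128 div 16 = 8
N=1: ⌈1/8⌉ = 1 iters; last vl = 1 − 0×8 = 1

[iterations, last_vl] = [1, 1]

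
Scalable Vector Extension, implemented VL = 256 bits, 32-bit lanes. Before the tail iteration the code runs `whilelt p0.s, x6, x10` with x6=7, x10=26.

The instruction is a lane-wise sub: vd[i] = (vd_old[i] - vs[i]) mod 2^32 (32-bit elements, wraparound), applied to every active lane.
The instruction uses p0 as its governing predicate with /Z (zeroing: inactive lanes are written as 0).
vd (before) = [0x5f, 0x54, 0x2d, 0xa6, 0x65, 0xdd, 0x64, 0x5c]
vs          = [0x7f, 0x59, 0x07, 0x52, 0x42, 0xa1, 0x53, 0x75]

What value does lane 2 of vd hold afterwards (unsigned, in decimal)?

lane count: 256 div 32 = 8
whilelt: lane j active iff 7+j < 26 → j < 19 → 8 active
lane  0: sub(0x5f,0x7f) ⇒ 0xffffffe0
lane  1: sub(0x54,0x59) ⇒ 0xfffffffb
lane  2: sub(0x2d,0x07) ⇒ 0x26
lane  3: sub(0xa6,0x52) ⇒ 0x54
lane  4: sub(0x65,0x42) ⇒ 0x23
lane  5: sub(0xdd,0xa1) ⇒ 0x3c
lane  6: sub(0x64,0x53) ⇒ 0x11
lane  7: sub(0x5c,0x75) ⇒ 0xffffffe7

vd[2] = 38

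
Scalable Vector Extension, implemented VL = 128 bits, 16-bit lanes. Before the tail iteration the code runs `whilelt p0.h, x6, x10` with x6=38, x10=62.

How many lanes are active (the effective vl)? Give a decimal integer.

128-bit reg / 16-bit elem → 8 lanes
whilelt: lane j active iff 38+j < 62 → j < 24 → 8 active

vl = 8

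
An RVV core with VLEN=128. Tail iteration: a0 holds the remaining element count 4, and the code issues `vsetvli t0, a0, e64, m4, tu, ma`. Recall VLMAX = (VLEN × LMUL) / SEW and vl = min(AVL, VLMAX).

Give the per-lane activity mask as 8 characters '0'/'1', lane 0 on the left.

VLMAX = VLEN×LMUL/SEW = 128×4/64 = 8
AVL=4 ≤ VLMAX=8, so vl = 4
bits (lane 0 leftmost): 11110000

predicate = 11110000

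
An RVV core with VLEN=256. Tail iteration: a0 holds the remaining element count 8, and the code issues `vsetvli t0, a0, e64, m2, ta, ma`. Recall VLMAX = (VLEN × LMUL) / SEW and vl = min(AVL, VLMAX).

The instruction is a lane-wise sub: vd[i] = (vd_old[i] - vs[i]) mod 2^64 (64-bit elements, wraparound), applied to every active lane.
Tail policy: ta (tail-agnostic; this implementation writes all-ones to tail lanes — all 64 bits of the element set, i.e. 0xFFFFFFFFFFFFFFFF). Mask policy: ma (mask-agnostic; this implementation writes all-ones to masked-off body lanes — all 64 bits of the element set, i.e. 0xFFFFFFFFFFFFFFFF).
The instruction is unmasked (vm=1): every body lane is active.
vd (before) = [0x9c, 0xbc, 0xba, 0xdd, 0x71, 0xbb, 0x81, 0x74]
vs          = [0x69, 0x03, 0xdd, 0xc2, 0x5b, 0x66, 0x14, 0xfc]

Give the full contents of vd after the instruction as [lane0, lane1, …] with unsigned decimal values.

vd = [51, 185, 18446744073709551581, 27, 22, 85, 109, 18446744073709551480]

lanes per group: 256·2/64 = 8
vl ← min(8, 8) = 8
[0] sub(0x9c,0x69) = 0x33
[1] sub(0xbc,0x03) = 0xb9
[2] sub(0xba,0xdd) = 0xffffffffffffffdd
[3] sub(0xdd,0xc2) = 0x1b
[4] sub(0x71,0x5b) = 0x16
[5] sub(0xbb,0x66) = 0x55
[6] sub(0x81,0x14) = 0x6d
[7] sub(0x74,0xfc) = 0xffffffffffffff78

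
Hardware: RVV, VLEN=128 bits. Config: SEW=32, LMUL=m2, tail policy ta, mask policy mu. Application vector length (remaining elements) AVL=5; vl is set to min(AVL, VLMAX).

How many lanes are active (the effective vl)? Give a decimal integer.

vl = 5

lanes per group: 128·2/32 = 8
AVL=5 ≤ VLMAX=8, so vl = 5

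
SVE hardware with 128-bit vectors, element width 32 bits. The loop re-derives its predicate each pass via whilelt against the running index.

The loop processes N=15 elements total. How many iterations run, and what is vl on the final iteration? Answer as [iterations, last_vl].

[iterations, last_vl] = [4, 3]

128-bit reg / 32-bit elem → 4 lanes
iterations = ceil(15/4) = 4; final-pass vl = 3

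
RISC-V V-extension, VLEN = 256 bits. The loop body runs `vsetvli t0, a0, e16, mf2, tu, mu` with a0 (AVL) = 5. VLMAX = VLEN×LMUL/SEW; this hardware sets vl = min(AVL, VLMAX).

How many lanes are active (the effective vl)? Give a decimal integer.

vl = 5

VLMAX = VLEN×LMUL/SEW = 256×1/2/16 = 8
vl = min(AVL, VLMAX) = min(5, 8) = 5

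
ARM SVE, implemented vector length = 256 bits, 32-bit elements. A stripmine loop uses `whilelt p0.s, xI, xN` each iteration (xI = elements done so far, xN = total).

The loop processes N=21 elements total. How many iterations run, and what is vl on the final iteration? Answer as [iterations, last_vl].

lane count: 256 div 32 = 8
21 elements at 8/iter → 3 passes, remainder 5 on the last

[iterations, last_vl] = [3, 5]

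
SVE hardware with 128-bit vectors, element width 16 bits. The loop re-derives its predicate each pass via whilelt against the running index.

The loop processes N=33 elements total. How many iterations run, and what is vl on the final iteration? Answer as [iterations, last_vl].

[iterations, last_vl] = [5, 1]

lane count: 128 div 16 = 8
33 elements at 8/iter → 5 passes, remainder 1 on the last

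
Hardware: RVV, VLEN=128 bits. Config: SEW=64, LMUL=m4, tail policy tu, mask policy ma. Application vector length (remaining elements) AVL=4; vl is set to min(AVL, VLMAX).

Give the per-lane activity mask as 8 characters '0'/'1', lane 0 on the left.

VLMAX = VLEN×LMUL/SEW = 128×4/64 = 8
AVL=4 ≤ VLMAX=8, so vl = 4
bits (lane 0 leftmost): 11110000

predicate = 11110000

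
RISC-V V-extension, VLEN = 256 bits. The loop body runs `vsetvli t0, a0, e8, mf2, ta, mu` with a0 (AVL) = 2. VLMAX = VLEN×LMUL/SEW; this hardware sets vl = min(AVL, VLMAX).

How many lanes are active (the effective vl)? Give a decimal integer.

VLMAX = VLEN×LMUL/SEW = 256×1/2/8 = 16
vl = min(AVL, VLMAX) = min(2, 16) = 2

vl = 2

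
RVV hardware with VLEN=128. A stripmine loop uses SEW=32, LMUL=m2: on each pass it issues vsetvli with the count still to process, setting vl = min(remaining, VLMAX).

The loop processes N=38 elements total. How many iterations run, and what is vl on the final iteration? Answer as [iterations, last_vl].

VLMAX = VLEN×LMUL/SEW = 128×2/32 = 8
iterations = ceil(38/8) = 5; final-pass vl = 6

[iterations, last_vl] = [5, 6]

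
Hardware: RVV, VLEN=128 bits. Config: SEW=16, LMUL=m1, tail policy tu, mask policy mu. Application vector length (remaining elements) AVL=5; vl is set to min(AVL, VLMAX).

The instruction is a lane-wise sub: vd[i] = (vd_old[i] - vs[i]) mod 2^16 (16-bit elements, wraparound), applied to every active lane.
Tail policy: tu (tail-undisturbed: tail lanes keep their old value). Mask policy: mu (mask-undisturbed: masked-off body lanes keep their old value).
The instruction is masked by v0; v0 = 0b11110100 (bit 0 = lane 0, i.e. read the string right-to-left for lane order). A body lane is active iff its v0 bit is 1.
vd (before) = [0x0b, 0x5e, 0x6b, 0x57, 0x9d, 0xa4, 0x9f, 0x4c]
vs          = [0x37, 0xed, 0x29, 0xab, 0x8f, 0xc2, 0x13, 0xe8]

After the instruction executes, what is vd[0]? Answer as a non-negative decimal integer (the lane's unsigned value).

VLMAX = (128 × 1) / 16 = 8 lanes
AVL=5 ≤ VLMAX=8, so vl = 5
  i=0: mask-off/keep → 11
  i=1: mask-off/keep → 94
  i=2: sub(0x6b,0x29) → 66
  i=3: mask-off/keep → 87
  i=4: sub(0x9d,0x8f) → 14
  i=5: tail/keep → 164
  i=6: tail/keep → 159
  i=7: tail/keep → 76

vd[0] = 11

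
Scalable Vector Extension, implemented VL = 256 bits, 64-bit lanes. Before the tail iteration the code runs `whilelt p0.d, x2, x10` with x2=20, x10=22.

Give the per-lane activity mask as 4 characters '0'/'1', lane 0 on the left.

256-bit reg / 64-bit elem → 4 lanes
whilelt: lane j active iff 20+j < 22 → j < 2 → 2 active
bits (lane 0 leftmost): 1100

predicate = 1100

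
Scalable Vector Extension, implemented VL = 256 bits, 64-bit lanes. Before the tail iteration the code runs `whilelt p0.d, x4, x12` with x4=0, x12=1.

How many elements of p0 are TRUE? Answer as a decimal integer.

256-bit reg / 64-bit elem → 4 lanes
p0[j] = (0+j < 1); true for j=0..0 → 1 lanes set

vl = 1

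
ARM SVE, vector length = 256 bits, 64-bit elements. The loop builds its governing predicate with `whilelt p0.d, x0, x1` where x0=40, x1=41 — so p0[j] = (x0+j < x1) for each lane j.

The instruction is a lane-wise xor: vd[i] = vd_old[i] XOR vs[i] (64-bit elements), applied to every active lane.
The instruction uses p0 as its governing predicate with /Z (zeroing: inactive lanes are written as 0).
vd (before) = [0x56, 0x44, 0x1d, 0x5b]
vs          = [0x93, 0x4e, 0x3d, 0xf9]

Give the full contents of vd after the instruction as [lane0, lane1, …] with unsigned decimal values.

vd = [197, 0, 0, 0]

register lanes = 256/64 = 4
whilelt: lane j active iff 40+j < 41 → j < 1 → 1 active
[0] xor(0x56,0x93) = 0xc5
[1] tail/zero = 0x00
[2] tail/zero = 0x00
[3] tail/zero = 0x00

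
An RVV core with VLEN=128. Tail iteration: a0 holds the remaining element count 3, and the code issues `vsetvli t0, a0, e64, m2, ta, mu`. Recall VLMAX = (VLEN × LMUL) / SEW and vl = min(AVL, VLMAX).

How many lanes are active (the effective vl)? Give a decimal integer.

lanes per group: 128·2/64 = 4
vl ← min(3, 4) = 3

vl = 3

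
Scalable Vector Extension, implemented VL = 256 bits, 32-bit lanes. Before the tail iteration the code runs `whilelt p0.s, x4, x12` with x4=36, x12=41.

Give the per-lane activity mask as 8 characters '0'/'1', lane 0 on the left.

lane count: 256 div 32 = 8
active while 36+j < 41, i.e. j ∈ [0,5) capped at 8 ⇒ 5
bits (lane 0 leftmost): 11111000

predicate = 11111000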